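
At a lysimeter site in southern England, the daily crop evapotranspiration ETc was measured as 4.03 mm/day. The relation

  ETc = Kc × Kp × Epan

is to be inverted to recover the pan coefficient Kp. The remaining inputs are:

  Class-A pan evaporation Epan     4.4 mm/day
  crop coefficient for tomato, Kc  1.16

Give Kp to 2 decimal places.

ETc = Kc × Kp × Epan  ⇒  Kp = ETc / (Kc × Epan)
Kp = 4.03 / (1.16 × 4.4) = 4.03 / 5.104 = 0.7896

0.79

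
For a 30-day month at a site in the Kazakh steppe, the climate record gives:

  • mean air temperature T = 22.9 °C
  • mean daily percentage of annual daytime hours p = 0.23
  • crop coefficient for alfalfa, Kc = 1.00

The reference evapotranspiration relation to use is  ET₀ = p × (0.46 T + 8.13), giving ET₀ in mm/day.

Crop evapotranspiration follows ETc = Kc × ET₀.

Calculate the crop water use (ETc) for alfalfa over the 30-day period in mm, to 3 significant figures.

ET₀ = 0.23 × (0.46 × 22.9 + 8.13) = 0.23 × 18.664 = 4.2927 mm/d
ETc = Kc × ET₀ = 1.00 × 4.2927 = 4.2927 mm/d
Over 30 days: 4.2927 × 30 = 128.781 mm

129 mm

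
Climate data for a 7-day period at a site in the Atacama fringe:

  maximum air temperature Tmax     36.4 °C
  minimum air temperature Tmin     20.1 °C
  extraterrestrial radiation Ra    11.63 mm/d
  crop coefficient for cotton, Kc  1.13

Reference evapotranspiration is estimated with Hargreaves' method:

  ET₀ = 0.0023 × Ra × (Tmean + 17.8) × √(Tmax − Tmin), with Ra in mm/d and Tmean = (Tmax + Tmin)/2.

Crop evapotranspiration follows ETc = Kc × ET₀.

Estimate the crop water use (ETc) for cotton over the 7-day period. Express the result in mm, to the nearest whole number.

39 mm

Tmean = (36.4 + 20.1)/2 = 28.25 °C
ET₀ = 0.0023 × 11.63 × (28.25 + 17.8) × √16.3 = 0.0023 × 11.63 × 46.05 × 4.0373 = 4.9731 mm/d
ETc = Kc × ET₀ = 1.13 × 4.9731 = 5.6196 mm/d
Over 7 days: 5.6196 × 7 = 39.337 mm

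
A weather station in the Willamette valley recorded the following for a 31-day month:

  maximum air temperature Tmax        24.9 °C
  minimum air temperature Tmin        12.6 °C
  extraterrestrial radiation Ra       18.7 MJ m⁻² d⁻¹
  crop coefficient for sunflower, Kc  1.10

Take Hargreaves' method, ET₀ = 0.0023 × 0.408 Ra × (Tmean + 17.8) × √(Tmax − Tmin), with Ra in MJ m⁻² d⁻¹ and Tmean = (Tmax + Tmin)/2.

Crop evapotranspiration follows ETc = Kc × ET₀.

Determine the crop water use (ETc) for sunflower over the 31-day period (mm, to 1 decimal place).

Tmean = (24.9 + 12.6)/2 = 18.75 °C
0.408 Ra = 0.408 × 18.7 = 7.6296 mm/d equivalent
ET₀ = 0.0023 × 7.6296 × (18.75 + 17.8) × √12.3 = 0.0023 × 7.6296 × 36.55 × 3.5071 = 2.2494 mm/d
ETc = Kc × ET₀ = 1.10 × 2.2494 = 2.4743 mm/d
Over 31 days: 2.4743 × 31 = 76.703 mm

76.7 mm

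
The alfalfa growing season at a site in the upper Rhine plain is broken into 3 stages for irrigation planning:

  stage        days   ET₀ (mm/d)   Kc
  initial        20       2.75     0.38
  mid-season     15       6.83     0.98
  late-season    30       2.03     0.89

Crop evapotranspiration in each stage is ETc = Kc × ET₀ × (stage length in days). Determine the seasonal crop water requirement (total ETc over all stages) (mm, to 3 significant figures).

176 mm

initial: 0.38 × 2.75 × 20 = 20.90 mm
mid-season: 0.98 × 6.83 × 15 = 100.40 mm
late-season: 0.89 × 2.03 × 30 = 54.20 mm
Seasonal total = 175.50 mm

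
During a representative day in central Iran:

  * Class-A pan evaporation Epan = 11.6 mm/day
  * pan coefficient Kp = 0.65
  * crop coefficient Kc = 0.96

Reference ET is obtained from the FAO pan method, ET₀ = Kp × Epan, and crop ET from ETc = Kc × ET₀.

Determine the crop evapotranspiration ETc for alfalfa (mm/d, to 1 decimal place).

7.2 mm/d

ET₀ = 0.65 × 11.6 = 7.5400 mm/d
ETc = Kc × ET₀ = 0.96 × 7.5400 = 7.2384 mm/d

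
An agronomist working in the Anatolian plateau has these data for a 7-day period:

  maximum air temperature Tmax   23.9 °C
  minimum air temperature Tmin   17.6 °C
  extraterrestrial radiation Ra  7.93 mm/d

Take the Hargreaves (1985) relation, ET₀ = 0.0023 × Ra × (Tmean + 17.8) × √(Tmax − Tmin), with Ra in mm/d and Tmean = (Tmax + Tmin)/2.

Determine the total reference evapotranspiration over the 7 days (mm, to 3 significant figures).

12.4 mm

Tmean = (23.9 + 17.6)/2 = 20.75 °C
ET₀ = 0.0023 × 7.93 × (20.75 + 17.8) × √6.3 = 0.0023 × 7.93 × 38.55 × 2.5100 = 1.7648 mm/d
Over 7 days: 1.7648 × 7 = 12.354 mm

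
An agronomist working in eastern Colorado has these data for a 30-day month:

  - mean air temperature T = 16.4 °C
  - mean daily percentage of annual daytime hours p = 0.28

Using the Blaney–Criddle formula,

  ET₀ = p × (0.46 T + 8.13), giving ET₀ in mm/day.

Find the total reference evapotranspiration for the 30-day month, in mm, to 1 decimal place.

131.7 mm

ET₀ = 0.28 × (0.46 × 16.4 + 8.13) = 0.28 × 15.674 = 4.3887 mm/d
Monthly total = 4.3887 × 30 = 131.661 mm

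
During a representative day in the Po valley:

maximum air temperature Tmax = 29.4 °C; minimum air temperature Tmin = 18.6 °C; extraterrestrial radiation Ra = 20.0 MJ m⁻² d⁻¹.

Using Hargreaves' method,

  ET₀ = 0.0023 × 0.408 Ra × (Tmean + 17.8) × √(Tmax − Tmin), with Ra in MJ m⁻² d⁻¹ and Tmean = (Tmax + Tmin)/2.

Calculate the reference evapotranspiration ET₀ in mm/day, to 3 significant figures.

2.58 mm/day

Tmean = (29.4 + 18.6)/2 = 24.00 °C
0.408 Ra = 0.408 × 20.0 = 8.1600 mm/d equivalent
ET₀ = 0.0023 × 8.1600 × (24.00 + 17.8) × √10.8 = 0.0023 × 8.1600 × 41.80 × 3.2863 = 2.5781 mm/d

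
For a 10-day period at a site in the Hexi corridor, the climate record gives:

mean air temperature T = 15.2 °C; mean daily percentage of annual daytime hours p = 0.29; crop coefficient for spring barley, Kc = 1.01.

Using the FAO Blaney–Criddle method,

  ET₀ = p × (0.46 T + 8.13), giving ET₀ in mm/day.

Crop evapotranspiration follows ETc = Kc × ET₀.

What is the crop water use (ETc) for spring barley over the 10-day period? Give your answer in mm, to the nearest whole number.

44 mm

ET₀ = 0.29 × (0.46 × 15.2 + 8.13) = 0.29 × 15.122 = 4.3854 mm/d
ETc = Kc × ET₀ = 1.01 × 4.3854 = 4.4293 mm/d
Over 10 days: 4.4293 × 10 = 44.293 mm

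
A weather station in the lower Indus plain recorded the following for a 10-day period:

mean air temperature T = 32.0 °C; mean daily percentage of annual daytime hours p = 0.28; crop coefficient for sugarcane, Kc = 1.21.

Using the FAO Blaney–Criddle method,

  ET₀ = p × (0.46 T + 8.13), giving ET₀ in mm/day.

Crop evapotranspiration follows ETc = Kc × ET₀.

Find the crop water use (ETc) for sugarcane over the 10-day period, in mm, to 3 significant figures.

77.4 mm

ET₀ = 0.28 × (0.46 × 32.0 + 8.13) = 0.28 × 22.850 = 6.3980 mm/d
ETc = Kc × ET₀ = 1.21 × 6.3980 = 7.7416 mm/d
Over 10 days: 7.7416 × 10 = 77.416 mm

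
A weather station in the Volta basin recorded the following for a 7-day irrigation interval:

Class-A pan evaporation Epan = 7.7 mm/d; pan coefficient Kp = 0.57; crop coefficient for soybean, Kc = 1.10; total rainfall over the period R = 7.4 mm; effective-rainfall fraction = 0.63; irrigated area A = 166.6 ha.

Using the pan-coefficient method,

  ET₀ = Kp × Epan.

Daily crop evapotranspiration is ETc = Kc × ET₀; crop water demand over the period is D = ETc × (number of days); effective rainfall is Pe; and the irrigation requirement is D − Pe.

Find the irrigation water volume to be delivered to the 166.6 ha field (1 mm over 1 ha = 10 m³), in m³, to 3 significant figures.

48500 m³

ET₀ = 0.57 × 7.7 = 4.3890 mm/d
ETc = Kc × ET₀ = 1.10 × 4.3890 = 4.8279 mm/d
Crop demand D = ETc × 7 d = 4.8279 × 7 = 33.795 mm
Pe = 0.63 × 7.4 = 4.662 mm
D − Pe = 33.795 − 4.662 = 29.133 mm
Volume = 29.133 mm × 166.6 ha × 10 = 48535.6 m³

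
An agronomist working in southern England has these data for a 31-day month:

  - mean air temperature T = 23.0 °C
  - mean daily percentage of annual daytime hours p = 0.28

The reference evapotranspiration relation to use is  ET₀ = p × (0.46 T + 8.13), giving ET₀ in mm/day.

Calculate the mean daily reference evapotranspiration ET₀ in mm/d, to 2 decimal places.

ET₀ = 0.28 × (0.46 × 23.0 + 8.13) = 0.28 × 18.710 = 5.2388 mm/d

5.24 mm/d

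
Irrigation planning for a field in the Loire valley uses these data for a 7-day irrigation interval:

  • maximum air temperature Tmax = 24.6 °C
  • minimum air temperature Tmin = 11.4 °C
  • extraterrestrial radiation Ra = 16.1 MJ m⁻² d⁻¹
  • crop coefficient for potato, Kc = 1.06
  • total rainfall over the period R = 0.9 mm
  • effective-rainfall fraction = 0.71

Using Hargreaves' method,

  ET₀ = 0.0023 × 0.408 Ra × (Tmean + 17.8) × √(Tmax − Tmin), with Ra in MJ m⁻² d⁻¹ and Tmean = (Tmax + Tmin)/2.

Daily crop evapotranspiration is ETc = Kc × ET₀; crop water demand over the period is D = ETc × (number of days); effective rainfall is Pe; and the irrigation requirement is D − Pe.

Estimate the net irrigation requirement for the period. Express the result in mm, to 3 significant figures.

13.9 mm

Tmean = (24.6 + 11.4)/2 = 18.00 °C
0.408 Ra = 0.408 × 16.1 = 6.5688 mm/d equivalent
ET₀ = 0.0023 × 6.5688 × (18.00 + 17.8) × √13.2 = 0.0023 × 6.5688 × 35.80 × 3.6332 = 1.9651 mm/d
ETc = Kc × ET₀ = 1.06 × 1.9651 = 2.0830 mm/d
Crop demand D = ETc × 7 d = 2.0830 × 7 = 14.581 mm
Pe = 0.71 × 0.9 = 0.639 mm
D − Pe = 14.581 − 0.639 = 13.942 mm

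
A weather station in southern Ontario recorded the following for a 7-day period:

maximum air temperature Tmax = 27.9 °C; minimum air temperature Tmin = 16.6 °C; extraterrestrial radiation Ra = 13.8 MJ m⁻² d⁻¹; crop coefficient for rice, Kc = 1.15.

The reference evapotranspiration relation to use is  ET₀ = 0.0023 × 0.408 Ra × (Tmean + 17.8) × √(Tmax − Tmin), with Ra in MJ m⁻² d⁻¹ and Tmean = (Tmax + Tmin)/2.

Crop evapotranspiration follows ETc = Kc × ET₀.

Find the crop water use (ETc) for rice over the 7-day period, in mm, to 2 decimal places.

Tmean = (27.9 + 16.6)/2 = 22.25 °C
0.408 Ra = 0.408 × 13.8 = 5.6304 mm/d equivalent
ET₀ = 0.0023 × 5.6304 × (22.25 + 17.8) × √11.3 = 0.0023 × 5.6304 × 40.05 × 3.3615 = 1.7434 mm/d
ETc = Kc × ET₀ = 1.15 × 1.7434 = 2.0049 mm/d
Over 7 days: 2.0049 × 7 = 14.034 mm

14.03 mm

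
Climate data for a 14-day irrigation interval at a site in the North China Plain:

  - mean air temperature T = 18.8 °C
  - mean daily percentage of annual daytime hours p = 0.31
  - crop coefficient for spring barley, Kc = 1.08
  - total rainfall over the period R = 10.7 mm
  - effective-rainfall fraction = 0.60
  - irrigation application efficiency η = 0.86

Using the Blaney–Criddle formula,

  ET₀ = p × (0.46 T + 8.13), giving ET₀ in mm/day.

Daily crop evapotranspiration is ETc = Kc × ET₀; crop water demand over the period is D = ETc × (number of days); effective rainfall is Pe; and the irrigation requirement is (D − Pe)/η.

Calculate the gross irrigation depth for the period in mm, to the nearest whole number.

84 mm

ET₀ = 0.31 × (0.46 × 18.8 + 8.13) = 0.31 × 16.778 = 5.2012 mm/d
ETc = Kc × ET₀ = 1.08 × 5.2012 = 5.6173 mm/d
Crop demand D = ETc × 14 d = 5.6173 × 14 = 78.642 mm
Pe = 0.60 × 10.7 = 6.420 mm
D − Pe = 78.642 − 6.420 = 72.222 mm
Gross irrigation = 72.222 / 0.86 = 83.979 mm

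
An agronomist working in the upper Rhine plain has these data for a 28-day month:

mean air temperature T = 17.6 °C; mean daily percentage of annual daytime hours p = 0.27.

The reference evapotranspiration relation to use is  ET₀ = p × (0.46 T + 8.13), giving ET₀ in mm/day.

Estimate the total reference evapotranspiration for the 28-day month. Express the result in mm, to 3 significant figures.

123 mm

ET₀ = 0.27 × (0.46 × 17.6 + 8.13) = 0.27 × 16.226 = 4.3810 mm/d
Monthly total = 4.3810 × 28 = 122.668 mm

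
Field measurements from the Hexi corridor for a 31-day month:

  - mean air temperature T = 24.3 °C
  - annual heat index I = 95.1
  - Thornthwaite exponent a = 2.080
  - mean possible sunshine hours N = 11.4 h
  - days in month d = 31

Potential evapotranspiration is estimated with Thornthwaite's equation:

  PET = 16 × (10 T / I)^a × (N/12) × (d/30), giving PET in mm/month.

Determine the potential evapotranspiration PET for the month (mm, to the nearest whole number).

10T/I = 10 × 24.3 / 95.1 = 2.5552
(10T/I)^a = 2.5552^2.080 = 7.0379
Uncorrected PET = 16 × 7.0379 = 112.606 mm
Correction = (N/12)(d/30) = (11.4/12)(31/30) = 0.9817
PET = 112.606 × 0.9817 = 110.545 mm/month

111 mm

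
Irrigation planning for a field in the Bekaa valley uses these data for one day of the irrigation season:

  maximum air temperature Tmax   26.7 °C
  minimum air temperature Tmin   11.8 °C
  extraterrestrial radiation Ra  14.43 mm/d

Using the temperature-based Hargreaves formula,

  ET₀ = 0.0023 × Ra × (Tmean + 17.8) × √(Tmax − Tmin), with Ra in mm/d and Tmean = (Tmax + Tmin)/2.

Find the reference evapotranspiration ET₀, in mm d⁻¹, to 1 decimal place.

Tmean = (26.7 + 11.8)/2 = 19.25 °C
ET₀ = 0.0023 × 14.43 × (19.25 + 17.8) × √14.9 = 0.0023 × 14.43 × 37.05 × 3.8601 = 4.7466 mm/d

4.7 mm d⁻¹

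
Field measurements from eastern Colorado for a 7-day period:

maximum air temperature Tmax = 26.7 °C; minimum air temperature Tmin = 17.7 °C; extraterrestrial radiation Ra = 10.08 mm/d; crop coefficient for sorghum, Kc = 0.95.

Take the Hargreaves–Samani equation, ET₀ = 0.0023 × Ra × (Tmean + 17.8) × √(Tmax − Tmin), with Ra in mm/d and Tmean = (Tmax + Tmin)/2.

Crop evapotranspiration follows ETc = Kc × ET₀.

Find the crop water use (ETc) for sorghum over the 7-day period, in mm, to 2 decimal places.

18.50 mm

Tmean = (26.7 + 17.7)/2 = 22.20 °C
ET₀ = 0.0023 × 10.08 × (22.20 + 17.8) × √9.0 = 0.0023 × 10.08 × 40.00 × 3.0000 = 2.7821 mm/d
ETc = Kc × ET₀ = 0.95 × 2.7821 = 2.6430 mm/d
Over 7 days: 2.6430 × 7 = 18.501 mm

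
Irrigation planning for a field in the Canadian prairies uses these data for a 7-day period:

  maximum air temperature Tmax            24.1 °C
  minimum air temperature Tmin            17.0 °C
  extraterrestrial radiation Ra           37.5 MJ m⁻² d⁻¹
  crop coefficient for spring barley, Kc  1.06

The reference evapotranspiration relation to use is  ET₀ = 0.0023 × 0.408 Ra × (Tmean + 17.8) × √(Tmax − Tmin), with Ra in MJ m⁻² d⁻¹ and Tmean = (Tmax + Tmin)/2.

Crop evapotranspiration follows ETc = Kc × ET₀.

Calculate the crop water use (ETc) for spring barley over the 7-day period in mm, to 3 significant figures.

26.7 mm

Tmean = (24.1 + 17.0)/2 = 20.55 °C
0.408 Ra = 0.408 × 37.5 = 15.3000 mm/d equivalent
ET₀ = 0.0023 × 15.3000 × (20.55 + 17.8) × √7.1 = 0.0023 × 15.3000 × 38.35 × 2.6646 = 3.5960 mm/d
ETc = Kc × ET₀ = 1.06 × 3.5960 = 3.8118 mm/d
Over 7 days: 3.8118 × 7 = 26.683 mm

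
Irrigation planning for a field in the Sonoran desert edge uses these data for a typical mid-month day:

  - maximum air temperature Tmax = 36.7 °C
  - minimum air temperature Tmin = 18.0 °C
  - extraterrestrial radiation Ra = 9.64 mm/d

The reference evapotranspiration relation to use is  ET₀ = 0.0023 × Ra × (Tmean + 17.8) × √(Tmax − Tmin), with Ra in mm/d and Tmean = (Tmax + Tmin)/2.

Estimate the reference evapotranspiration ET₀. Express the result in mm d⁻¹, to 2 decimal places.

Tmean = (36.7 + 18.0)/2 = 27.35 °C
ET₀ = 0.0023 × 9.64 × (27.35 + 17.8) × √18.7 = 0.0023 × 9.64 × 45.15 × 4.3243 = 4.3289 mm/d

4.33 mm d⁻¹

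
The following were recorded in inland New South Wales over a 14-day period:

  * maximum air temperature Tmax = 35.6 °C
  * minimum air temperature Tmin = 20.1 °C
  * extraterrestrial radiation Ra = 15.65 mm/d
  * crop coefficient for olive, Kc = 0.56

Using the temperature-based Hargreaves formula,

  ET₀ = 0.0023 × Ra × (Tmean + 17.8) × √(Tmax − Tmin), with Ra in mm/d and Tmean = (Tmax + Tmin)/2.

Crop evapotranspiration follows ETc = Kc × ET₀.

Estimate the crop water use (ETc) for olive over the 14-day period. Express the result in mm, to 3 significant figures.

50.7 mm

Tmean = (35.6 + 20.1)/2 = 27.85 °C
ET₀ = 0.0023 × 15.65 × (27.85 + 17.8) × √15.5 = 0.0023 × 15.65 × 45.65 × 3.9370 = 6.4692 mm/d
ETc = Kc × ET₀ = 0.56 × 6.4692 = 3.6228 mm/d
Over 14 days: 3.6228 × 14 = 50.719 mm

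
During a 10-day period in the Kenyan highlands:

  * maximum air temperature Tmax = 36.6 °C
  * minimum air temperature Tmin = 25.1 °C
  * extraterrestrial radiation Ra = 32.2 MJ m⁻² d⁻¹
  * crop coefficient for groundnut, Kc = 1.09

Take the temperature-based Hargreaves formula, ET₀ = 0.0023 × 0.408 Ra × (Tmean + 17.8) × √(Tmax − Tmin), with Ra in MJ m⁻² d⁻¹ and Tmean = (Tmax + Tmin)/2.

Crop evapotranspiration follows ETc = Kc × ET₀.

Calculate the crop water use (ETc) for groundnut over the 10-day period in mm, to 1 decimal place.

Tmean = (36.6 + 25.1)/2 = 30.85 °C
0.408 Ra = 0.408 × 32.2 = 13.1376 mm/d equivalent
ET₀ = 0.0023 × 13.1376 × (30.85 + 17.8) × √11.5 = 0.0023 × 13.1376 × 48.65 × 3.3912 = 4.9852 mm/d
ETc = Kc × ET₀ = 1.09 × 4.9852 = 5.4339 mm/d
Over 10 days: 5.4339 × 10 = 54.339 mm

54.3 mm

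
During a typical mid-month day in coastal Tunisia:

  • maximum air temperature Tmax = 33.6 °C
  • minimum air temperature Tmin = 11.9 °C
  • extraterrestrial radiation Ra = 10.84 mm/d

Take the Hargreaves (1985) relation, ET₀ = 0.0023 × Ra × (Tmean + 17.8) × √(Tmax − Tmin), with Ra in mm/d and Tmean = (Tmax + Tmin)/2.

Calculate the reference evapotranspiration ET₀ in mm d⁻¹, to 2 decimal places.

4.71 mm d⁻¹

Tmean = (33.6 + 11.9)/2 = 22.75 °C
ET₀ = 0.0023 × 10.84 × (22.75 + 17.8) × √21.7 = 0.0023 × 10.84 × 40.55 × 4.6583 = 4.7095 mm/d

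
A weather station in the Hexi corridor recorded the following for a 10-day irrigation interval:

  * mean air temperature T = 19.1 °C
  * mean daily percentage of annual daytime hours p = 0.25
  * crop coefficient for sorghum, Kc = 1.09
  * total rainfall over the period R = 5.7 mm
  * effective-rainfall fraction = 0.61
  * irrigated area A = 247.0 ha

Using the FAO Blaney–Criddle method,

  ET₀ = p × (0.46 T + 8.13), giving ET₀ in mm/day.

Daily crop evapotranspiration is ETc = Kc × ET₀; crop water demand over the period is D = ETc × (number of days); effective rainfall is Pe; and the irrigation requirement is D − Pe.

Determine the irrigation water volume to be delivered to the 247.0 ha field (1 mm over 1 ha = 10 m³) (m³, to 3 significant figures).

ET₀ = 0.25 × (0.46 × 19.1 + 8.13) = 0.25 × 16.916 = 4.2290 mm/d
ETc = Kc × ET₀ = 1.09 × 4.2290 = 4.6096 mm/d
Crop demand D = ETc × 10 d = 4.6096 × 10 = 46.096 mm
Pe = 0.61 × 5.7 = 3.477 mm
D − Pe = 46.096 − 3.477 = 42.619 mm
Volume = 42.619 mm × 247.0 ha × 10 = 105268.9 m³

105000 m³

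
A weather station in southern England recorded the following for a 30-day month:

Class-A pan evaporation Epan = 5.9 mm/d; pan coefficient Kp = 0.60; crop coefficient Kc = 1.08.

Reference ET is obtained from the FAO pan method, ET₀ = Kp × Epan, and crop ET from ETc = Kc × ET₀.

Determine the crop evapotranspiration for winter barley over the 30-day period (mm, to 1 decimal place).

ET₀ = 0.60 × 5.9 = 3.5400 mm/d
ETc = Kc × ET₀ = 1.08 × 3.5400 = 3.8232 mm/d
Over 30 days: 3.8232 × 30 = 114.696 mm

114.7 mm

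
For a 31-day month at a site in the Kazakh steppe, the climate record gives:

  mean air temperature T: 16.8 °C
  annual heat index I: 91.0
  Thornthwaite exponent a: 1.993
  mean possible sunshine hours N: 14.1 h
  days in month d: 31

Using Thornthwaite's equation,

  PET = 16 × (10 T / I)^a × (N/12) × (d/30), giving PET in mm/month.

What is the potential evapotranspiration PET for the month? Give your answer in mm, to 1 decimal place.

10T/I = 10 × 16.8 / 91.0 = 1.8462
(10T/I)^a = 1.8462^1.993 = 3.3939
Uncorrected PET = 16 × 3.3939 = 54.302 mm
Correction = (N/12)(d/30) = (14.1/12)(31/30) = 1.2142
PET = 54.302 × 1.2142 = 65.933 mm/month

65.9 mm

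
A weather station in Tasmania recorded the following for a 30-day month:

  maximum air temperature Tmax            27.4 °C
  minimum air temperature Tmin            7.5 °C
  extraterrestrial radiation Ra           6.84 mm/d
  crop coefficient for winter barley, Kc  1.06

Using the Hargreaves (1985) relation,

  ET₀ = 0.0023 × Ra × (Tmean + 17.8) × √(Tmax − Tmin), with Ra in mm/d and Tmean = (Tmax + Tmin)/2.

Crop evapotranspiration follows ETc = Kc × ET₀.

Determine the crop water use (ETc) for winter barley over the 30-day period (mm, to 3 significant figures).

Tmean = (27.4 + 7.5)/2 = 17.45 °C
ET₀ = 0.0023 × 6.84 × (17.45 + 17.8) × √19.9 = 0.0023 × 6.84 × 35.25 × 4.4609 = 2.4738 mm/d
ETc = Kc × ET₀ = 1.06 × 2.4738 = 2.6222 mm/d
Over 30 days: 2.6222 × 30 = 78.666 mm

78.7 mm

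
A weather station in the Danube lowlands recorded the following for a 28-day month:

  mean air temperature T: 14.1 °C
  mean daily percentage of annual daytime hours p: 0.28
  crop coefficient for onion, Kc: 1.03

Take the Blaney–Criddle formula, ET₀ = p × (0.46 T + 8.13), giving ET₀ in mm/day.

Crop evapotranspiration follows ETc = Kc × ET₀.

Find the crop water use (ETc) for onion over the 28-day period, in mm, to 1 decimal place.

ET₀ = 0.28 × (0.46 × 14.1 + 8.13) = 0.28 × 14.616 = 4.0925 mm/d
ETc = Kc × ET₀ = 1.03 × 4.0925 = 4.2153 mm/d
Over 28 days: 4.2153 × 28 = 118.028 mm

118.0 mm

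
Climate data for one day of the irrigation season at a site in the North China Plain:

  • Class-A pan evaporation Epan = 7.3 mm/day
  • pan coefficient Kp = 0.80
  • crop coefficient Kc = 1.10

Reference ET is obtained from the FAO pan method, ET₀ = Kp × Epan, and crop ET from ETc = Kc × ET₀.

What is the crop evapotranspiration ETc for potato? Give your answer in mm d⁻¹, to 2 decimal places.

ET₀ = 0.80 × 7.3 = 5.8400 mm/d
ETc = Kc × ET₀ = 1.10 × 5.8400 = 6.4240 mm/d

6.42 mm d⁻¹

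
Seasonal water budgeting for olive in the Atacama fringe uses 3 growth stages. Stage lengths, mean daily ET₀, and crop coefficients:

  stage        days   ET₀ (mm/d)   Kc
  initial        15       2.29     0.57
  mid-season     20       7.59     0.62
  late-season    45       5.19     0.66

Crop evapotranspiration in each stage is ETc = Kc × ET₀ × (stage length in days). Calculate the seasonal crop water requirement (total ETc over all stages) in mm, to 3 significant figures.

268 mm

initial: 0.57 × 2.29 × 15 = 19.58 mm
mid-season: 0.62 × 7.59 × 20 = 94.12 mm
late-season: 0.66 × 5.19 × 45 = 154.14 mm
Seasonal total = 267.84 mm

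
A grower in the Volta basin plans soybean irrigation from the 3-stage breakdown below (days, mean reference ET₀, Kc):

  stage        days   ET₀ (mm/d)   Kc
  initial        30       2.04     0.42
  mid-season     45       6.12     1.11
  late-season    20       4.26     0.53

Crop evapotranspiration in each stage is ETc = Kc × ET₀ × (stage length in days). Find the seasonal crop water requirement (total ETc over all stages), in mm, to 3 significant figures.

377 mm

initial: 0.42 × 2.04 × 30 = 25.70 mm
mid-season: 1.11 × 6.12 × 45 = 305.69 mm
late-season: 0.53 × 4.26 × 20 = 45.16 mm
Seasonal total = 376.55 mm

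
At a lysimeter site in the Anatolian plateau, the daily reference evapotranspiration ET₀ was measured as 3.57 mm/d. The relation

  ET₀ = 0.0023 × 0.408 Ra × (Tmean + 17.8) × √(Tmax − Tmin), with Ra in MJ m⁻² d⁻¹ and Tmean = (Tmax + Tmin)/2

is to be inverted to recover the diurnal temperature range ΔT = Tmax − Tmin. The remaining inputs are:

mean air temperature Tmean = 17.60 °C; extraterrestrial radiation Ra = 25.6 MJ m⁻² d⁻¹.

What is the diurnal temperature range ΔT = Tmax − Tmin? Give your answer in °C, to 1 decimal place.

√ΔT = ET₀ / [0.0023 × 0.408 × Ra × (Tmean+17.8)] = 3.57 / (0.0023 × 10.4448 × 35.40) = 4.1979
ΔT = 4.1979² = 17.622 °C

17.6 °C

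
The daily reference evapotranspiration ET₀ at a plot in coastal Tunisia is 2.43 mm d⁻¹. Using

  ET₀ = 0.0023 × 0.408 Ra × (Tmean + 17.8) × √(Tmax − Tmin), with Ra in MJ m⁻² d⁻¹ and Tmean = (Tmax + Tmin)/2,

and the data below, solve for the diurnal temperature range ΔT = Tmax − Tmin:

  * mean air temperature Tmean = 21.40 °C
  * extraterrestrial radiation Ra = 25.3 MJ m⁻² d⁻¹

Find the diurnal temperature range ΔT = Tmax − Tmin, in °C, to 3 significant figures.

6.82 °C

√ΔT = ET₀ / [0.0023 × 0.408 × Ra × (Tmean+17.8)] = 2.43 / (0.0023 × 10.3224 × 39.20) = 2.6110
ΔT = 2.6110² = 6.817 °C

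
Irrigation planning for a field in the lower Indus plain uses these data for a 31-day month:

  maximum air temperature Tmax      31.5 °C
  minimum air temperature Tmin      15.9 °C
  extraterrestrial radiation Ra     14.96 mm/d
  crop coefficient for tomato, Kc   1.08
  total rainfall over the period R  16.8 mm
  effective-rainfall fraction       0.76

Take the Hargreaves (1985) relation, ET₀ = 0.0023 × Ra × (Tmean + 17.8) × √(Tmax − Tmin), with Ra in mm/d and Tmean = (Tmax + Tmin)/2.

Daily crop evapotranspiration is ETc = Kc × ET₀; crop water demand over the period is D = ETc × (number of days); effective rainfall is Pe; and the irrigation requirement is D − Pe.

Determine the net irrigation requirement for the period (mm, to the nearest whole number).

176 mm

Tmean = (31.5 + 15.9)/2 = 23.70 °C
ET₀ = 0.0023 × 14.96 × (23.70 + 17.8) × √15.6 = 0.0023 × 14.96 × 41.50 × 3.9497 = 5.6399 mm/d
ETc = Kc × ET₀ = 1.08 × 5.6399 = 6.0911 mm/d
Crop demand D = ETc × 31 d = 6.0911 × 31 = 188.824 mm
Pe = 0.76 × 16.8 = 12.768 mm
D − Pe = 188.824 − 12.768 = 176.056 mm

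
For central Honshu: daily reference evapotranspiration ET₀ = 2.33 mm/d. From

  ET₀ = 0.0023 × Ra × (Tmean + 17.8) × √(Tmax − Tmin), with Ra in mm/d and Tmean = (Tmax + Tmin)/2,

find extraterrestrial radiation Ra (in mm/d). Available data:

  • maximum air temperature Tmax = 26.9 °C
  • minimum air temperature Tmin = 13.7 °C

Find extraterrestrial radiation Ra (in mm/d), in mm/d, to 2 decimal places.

Tmean = 20.30 °C; √ΔT = 3.6332
Ra = ET₀ / [0.0023 × (Tmean+17.8) × √ΔT] = 2.33 / (0.0023 × 38.10 × 3.6332) = 7.318 mm/d

7.32 mm/d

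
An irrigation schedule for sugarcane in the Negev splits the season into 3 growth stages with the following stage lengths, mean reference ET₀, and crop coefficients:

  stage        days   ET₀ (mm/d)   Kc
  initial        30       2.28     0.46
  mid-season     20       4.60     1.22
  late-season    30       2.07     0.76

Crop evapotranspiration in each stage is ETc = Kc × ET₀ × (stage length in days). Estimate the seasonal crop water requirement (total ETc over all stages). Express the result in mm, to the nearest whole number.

initial: 0.46 × 2.28 × 30 = 31.46 mm
mid-season: 1.22 × 4.60 × 20 = 112.24 mm
late-season: 0.76 × 2.07 × 30 = 47.20 mm
Seasonal total = 190.90 mm

191 mm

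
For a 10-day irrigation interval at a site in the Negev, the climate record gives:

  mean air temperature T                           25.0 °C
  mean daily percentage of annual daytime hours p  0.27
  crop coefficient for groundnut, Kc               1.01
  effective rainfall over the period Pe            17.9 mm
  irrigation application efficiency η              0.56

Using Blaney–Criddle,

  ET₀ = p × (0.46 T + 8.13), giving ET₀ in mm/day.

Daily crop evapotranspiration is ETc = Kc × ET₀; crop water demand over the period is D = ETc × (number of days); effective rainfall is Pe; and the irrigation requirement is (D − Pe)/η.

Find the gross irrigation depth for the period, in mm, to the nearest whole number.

ET₀ = 0.27 × (0.46 × 25.0 + 8.13) = 0.27 × 19.630 = 5.3001 mm/d
ETc = Kc × ET₀ = 1.01 × 5.3001 = 5.3531 mm/d
Crop demand D = ETc × 10 d = 5.3531 × 10 = 53.531 mm
D − Pe = 53.531 − 17.9 = 35.631 mm
Gross irrigation = 35.631 / 0.56 = 63.627 mm

64 mm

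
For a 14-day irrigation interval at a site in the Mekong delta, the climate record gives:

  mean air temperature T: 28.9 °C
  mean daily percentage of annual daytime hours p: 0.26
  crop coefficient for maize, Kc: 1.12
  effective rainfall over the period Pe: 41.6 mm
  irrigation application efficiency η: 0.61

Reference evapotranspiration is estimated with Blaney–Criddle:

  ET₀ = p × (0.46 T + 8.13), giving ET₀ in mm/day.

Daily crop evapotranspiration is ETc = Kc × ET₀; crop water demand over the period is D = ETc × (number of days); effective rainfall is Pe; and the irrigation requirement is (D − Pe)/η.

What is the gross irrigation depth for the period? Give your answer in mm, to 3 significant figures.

75.0 mm

ET₀ = 0.26 × (0.46 × 28.9 + 8.13) = 0.26 × 21.424 = 5.5702 mm/d
ETc = Kc × ET₀ = 1.12 × 5.5702 = 6.2386 mm/d
Crop demand D = ETc × 14 d = 6.2386 × 14 = 87.340 mm
D − Pe = 87.340 − 41.6 = 45.740 mm
Gross irrigation = 45.740 / 0.61 = 74.984 mm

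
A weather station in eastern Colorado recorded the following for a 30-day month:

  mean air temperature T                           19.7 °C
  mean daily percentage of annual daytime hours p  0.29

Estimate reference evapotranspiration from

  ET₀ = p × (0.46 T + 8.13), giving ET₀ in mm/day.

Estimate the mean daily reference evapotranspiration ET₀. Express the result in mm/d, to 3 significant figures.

4.99 mm/d

ET₀ = 0.29 × (0.46 × 19.7 + 8.13) = 0.29 × 17.192 = 4.9857 mm/d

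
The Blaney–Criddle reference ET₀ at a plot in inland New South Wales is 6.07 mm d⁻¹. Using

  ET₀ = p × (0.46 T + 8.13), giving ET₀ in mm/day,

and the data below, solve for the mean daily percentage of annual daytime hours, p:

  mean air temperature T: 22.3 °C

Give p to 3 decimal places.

0.330

p = ET₀ / (0.46 T + 8.13) = 6.07 / (0.46 × 22.3 + 8.13) = 6.07 / 18.388 = 0.3301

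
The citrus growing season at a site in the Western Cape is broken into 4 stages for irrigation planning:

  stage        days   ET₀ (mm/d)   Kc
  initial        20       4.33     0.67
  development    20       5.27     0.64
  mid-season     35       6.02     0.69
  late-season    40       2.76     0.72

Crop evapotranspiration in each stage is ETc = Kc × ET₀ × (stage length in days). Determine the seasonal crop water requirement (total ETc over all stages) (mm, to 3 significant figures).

350 mm

initial: 0.67 × 4.33 × 20 = 58.02 mm
development: 0.64 × 5.27 × 20 = 67.46 mm
mid-season: 0.69 × 6.02 × 35 = 145.38 mm
late-season: 0.72 × 2.76 × 40 = 79.49 mm
Seasonal total = 350.35 mm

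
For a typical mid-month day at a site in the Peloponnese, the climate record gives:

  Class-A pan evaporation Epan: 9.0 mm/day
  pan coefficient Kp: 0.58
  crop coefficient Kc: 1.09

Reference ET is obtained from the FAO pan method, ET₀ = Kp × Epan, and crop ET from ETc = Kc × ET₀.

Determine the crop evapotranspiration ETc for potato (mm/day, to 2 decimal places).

5.69 mm/day

ET₀ = 0.58 × 9.0 = 5.2200 mm/d
ETc = Kc × ET₀ = 1.09 × 5.2200 = 5.6898 mm/d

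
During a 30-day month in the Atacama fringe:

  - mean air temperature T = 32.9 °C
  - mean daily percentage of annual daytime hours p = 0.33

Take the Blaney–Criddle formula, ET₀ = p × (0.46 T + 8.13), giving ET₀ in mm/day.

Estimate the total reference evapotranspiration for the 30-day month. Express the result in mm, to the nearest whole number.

ET₀ = 0.33 × (0.46 × 32.9 + 8.13) = 0.33 × 23.264 = 7.6771 mm/d
Monthly total = 7.6771 × 30 = 230.313 mm

230 mm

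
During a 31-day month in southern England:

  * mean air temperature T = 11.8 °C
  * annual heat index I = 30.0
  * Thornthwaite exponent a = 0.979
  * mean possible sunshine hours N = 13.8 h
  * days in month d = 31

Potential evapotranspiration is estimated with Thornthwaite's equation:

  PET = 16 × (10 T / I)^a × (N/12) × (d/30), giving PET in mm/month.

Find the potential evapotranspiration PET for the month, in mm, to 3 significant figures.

72.7 mm

10T/I = 10 × 11.8 / 30.0 = 3.9333
(10T/I)^a = 3.9333^0.979 = 3.8218
Uncorrected PET = 16 × 3.8218 = 61.149 mm
Correction = (N/12)(d/30) = (13.8/12)(31/30) = 1.1883
PET = 61.149 × 1.1883 = 72.663 mm/month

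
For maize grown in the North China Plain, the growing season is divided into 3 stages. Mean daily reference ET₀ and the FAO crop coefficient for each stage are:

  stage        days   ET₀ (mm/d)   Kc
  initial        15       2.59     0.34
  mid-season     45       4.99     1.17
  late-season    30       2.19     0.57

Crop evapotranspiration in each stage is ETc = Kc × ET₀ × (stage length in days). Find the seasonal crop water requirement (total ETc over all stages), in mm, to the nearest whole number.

313 mm

initial: 0.34 × 2.59 × 15 = 13.21 mm
mid-season: 1.17 × 4.99 × 45 = 262.72 mm
late-season: 0.57 × 2.19 × 30 = 37.45 mm
Seasonal total = 313.38 mm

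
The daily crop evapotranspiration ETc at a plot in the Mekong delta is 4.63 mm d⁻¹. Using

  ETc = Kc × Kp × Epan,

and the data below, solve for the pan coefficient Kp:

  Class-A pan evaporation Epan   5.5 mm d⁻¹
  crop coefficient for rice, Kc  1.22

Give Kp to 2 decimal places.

ETc = Kc × Kp × Epan  ⇒  Kp = ETc / (Kc × Epan)
Kp = 4.63 / (1.22 × 5.5) = 4.63 / 6.710 = 0.6900

0.69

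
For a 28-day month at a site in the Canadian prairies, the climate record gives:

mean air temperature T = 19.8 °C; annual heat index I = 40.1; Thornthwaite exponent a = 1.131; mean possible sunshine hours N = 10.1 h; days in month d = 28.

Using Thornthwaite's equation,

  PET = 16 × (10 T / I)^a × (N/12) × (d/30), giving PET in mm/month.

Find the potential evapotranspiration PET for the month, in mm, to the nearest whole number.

77 mm

10T/I = 10 × 19.8 / 40.1 = 4.9377
(10T/I)^a = 4.9377^1.131 = 6.0866
Uncorrected PET = 16 × 6.0866 = 97.386 mm
Correction = (N/12)(d/30) = (10.1/12)(28/30) = 0.7856
PET = 97.386 × 0.7856 = 76.506 mm/month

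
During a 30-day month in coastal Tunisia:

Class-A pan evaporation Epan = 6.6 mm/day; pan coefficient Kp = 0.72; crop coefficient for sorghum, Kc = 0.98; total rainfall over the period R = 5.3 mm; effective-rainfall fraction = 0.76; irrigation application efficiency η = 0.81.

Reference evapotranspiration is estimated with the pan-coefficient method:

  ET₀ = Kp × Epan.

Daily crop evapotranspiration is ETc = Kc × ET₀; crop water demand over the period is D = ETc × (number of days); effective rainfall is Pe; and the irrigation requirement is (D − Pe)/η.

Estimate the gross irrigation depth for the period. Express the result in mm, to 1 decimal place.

ET₀ = 0.72 × 6.6 = 4.7520 mm/d
ETc = Kc × ET₀ = 0.98 × 4.7520 = 4.6570 mm/d
Crop demand D = ETc × 30 d = 4.6570 × 30 = 139.710 mm
Pe = 0.76 × 5.3 = 4.028 mm
D − Pe = 139.710 − 4.028 = 135.682 mm
Gross irrigation = 135.682 / 0.81 = 167.509 mm

167.5 mm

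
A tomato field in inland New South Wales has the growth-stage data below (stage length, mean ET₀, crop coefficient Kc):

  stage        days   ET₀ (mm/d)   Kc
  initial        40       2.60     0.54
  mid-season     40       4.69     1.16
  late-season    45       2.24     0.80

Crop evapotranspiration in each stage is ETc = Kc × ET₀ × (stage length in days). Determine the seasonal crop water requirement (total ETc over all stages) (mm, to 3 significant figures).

initial: 0.54 × 2.60 × 40 = 56.16 mm
mid-season: 1.16 × 4.69 × 40 = 217.62 mm
late-season: 0.80 × 2.24 × 45 = 80.64 mm
Seasonal total = 354.42 mm

354 mm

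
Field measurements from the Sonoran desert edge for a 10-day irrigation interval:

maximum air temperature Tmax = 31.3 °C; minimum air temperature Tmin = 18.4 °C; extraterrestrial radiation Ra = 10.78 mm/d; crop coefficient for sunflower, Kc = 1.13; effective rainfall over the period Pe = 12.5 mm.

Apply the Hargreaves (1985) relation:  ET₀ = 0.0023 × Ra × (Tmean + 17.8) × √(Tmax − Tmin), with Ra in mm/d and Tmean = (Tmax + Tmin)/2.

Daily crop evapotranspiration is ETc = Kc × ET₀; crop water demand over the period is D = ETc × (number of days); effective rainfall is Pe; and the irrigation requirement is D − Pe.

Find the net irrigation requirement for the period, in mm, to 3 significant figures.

30.4 mm

Tmean = (31.3 + 18.4)/2 = 24.85 °C
ET₀ = 0.0023 × 10.78 × (24.85 + 17.8) × √12.9 = 0.0023 × 10.78 × 42.65 × 3.5917 = 3.7981 mm/d
ETc = Kc × ET₀ = 1.13 × 3.7981 = 4.2919 mm/d
Crop demand D = ETc × 10 d = 4.2919 × 10 = 42.919 mm
D − Pe = 42.919 − 12.5 = 30.419 mm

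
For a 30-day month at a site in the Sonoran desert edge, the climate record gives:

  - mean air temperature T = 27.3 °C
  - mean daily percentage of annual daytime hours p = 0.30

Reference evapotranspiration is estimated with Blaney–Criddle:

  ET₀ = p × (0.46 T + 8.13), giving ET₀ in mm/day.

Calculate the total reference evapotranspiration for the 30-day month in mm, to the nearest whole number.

186 mm

ET₀ = 0.30 × (0.46 × 27.3 + 8.13) = 0.30 × 20.688 = 6.2064 mm/d
Monthly total = 6.2064 × 30 = 186.192 mm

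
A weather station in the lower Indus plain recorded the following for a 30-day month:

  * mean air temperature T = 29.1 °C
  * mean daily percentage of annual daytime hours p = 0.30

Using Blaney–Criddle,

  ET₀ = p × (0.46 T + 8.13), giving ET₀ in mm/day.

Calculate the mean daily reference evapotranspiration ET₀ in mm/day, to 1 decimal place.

ET₀ = 0.30 × (0.46 × 29.1 + 8.13) = 0.30 × 21.516 = 6.4548 mm/d

6.5 mm/day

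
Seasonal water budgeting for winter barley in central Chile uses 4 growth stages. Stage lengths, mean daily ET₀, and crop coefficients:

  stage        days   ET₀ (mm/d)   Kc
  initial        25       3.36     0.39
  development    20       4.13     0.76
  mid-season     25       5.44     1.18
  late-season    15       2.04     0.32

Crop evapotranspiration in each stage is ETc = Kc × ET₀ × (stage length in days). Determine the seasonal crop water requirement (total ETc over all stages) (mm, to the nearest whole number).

initial: 0.39 × 3.36 × 25 = 32.76 mm
development: 0.76 × 4.13 × 20 = 62.78 mm
mid-season: 1.18 × 5.44 × 25 = 160.48 mm
late-season: 0.32 × 2.04 × 15 = 9.79 mm
Seasonal total = 265.81 mm

266 mm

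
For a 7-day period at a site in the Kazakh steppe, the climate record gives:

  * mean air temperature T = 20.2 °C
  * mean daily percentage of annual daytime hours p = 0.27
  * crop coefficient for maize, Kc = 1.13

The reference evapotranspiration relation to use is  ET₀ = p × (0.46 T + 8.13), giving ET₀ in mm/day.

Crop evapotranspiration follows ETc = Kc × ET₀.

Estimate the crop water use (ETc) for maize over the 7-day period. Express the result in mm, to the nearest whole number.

37 mm

ET₀ = 0.27 × (0.46 × 20.2 + 8.13) = 0.27 × 17.422 = 4.7039 mm/d
ETc = Kc × ET₀ = 1.13 × 4.7039 = 5.3154 mm/d
Over 7 days: 5.3154 × 7 = 37.208 mm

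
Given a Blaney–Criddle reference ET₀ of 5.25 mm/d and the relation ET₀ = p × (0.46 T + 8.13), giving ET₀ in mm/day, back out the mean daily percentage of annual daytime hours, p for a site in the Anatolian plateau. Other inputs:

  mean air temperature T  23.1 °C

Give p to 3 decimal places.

0.280

p = ET₀ / (0.46 T + 8.13) = 5.25 / (0.46 × 23.1 + 8.13) = 5.25 / 18.756 = 0.2799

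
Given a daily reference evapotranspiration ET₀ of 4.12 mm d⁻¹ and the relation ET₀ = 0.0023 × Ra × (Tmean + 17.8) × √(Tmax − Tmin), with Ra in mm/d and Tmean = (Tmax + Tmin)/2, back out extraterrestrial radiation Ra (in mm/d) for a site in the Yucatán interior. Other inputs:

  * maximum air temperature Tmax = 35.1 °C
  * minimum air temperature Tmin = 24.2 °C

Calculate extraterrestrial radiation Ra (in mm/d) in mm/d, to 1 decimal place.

Tmean = 29.65 °C; √ΔT = 3.3015
Ra = ET₀ / [0.0023 × (Tmean+17.8) × √ΔT] = 4.12 / (0.0023 × 47.45 × 3.3015) = 11.435 mm/d

11.4 mm/d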